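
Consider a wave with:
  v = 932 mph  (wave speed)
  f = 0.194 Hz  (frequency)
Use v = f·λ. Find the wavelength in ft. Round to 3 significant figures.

7050 ft

Rearranging v = f·λ for λ: λ = v/f.
v = 932 mph = 416.6 m/s; f = 0.194 Hz.
λ = 2148 m
2148 m × (1 ft / 0.3048 m) = 7046 ft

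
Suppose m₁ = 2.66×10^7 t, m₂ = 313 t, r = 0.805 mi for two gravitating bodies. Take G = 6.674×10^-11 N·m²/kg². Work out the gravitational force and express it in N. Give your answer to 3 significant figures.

0.331 N

From Newton's law of gravitation: F = Gm₁m₂/r².
m₁ = 2.66×10^7 t = 2.660×10^10 kg; m₂ = 313 t = 3.130×10^5 kg; r = 0.805 mi = 1296 m; G = 6.674×10^-11 N·m²/kg².
F = 0.3311 N  (the unit combination reduces to kg·m/s² = N)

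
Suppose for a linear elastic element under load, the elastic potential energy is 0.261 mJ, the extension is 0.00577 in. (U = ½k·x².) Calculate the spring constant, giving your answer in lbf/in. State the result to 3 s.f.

Solving U = ½k·x² for k: k = 2U/x².
U = 0.261 mJ = 2.610×10^-4 J; x = 0.00577 in = 1.466×10^-4 m.
k = 24303 N/m
24303 N/m × (1 lbf/in / 175.1 N/m) = 138.8 lbf/in

139 lbf/in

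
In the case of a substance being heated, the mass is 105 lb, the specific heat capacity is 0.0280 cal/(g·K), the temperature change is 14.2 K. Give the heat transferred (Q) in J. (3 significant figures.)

79200 J

Q is given directly by: Q = mcΔT.
m = 105 lb = 47.63 kg; c = 0.0280 cal/(g·K) = 117.2 J/(kg·K); ΔT = 14.2 K.
Q = 79231 J  (the unit combination reduces to kg·m²/s² = J)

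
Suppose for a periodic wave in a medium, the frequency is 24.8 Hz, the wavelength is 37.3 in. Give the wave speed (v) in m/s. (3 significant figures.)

23.5 m/s

Directly: v = fλ.
f = 24.8 Hz; λ = 37.3 in = 0.9474 m.
v = 23.50 m/s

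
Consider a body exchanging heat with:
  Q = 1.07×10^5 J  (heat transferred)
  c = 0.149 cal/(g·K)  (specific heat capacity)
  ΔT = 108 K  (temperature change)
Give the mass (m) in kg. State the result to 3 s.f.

Solving Q = m·c·ΔT for m: m = Q/(c·ΔT).
Q = 1.07×10^5 J; c = 0.149 cal/(g·K) = 623.4 J/(kg·K); ΔT = 108 K.
m = 1.589 kg

1.59 kg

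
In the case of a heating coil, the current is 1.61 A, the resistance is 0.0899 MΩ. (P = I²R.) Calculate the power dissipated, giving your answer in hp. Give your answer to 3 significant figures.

P is given directly by: P = I²R.
I = 1.61 A; R = 0.0899 MΩ = 89900 Ω.
P = 2.330×10^5 W  (the unit combination reduces to kg·m²/s³ = W)
2.330×10^5 W × (1 hp / 745.7 W) = 312.5 hp

312 hp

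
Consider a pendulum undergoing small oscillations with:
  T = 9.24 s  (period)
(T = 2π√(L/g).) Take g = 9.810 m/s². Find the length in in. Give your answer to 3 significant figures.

835 in

Rearranging: L = g·(T/2π)².
T = 9.24 s; g = 9.810 m/s².
L = 21.22 m
21.22 m × (1 in / 0.02540 m) = 835.3 in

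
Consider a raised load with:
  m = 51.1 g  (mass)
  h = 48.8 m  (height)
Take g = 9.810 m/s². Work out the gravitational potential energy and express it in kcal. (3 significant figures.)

PE is given directly by: PE = mgh.
m = 51.1 g = 0.05110 kg; h = 48.8 m; g = 9.810 m/s².
PE = 24.46 J  (the unit combination reduces to kg·m²/s² = J)
24.46 J × (1 kcal / 4184 J) = 0.005847 kcal

0.00585 kcal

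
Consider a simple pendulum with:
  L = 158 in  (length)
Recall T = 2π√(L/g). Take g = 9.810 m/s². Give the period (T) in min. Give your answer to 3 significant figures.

T is given directly by: T = 2π√(L/g).
L = 158 in = 4.013 m; g = 9.810 m/s².
T = 4.019 s
4.019 s × (1 min / 60.00 s) = 0.06698 min

0.0670 min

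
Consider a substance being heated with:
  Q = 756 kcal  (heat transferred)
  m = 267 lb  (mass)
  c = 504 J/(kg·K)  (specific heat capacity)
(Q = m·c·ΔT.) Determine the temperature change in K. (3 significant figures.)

Rearranging: ΔT = Q/(m·c).
Q = 756 kcal = 3.163×10^6 J; m = 267 lb = 121.1 kg; c = 504 J/(kg·K).
ΔT = 51.82 K

51.8 K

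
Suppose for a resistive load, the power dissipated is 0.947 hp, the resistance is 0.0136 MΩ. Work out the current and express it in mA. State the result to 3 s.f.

Rearranging: I = √(P/R).
P = 0.947 hp = 706.2 W; R = 0.0136 MΩ = 13600 Ω.
I = 0.2279 A
0.2279 A × (1 mA / 0.001000 A) = 227.9 mA

228 mA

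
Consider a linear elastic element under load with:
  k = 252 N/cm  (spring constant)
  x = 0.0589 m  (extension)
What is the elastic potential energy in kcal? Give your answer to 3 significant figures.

U is given directly by: U = ½kx².
k = 252 N/cm = 25200 N/m; x = 0.0589 m.
U = 43.71 J  (the unit combination reduces to kg·m²/s² = J)
43.71 J × (1 kcal / 4184 J) = 0.01045 kcal

0.0104 kcal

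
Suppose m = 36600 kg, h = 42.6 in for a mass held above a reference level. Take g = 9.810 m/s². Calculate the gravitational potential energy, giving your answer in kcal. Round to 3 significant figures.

92.9 kcal

PE is given directly by: PE = mgh.
m = 36600 kg; h = 42.6 in = 1.082 m; g = 9.810 m/s².
PE = 3.885×10^5 J  (the unit combination reduces to kg·m²/s² = J)
3.885×10^5 J × (1 kcal / 4184 J) = 92.85 kcal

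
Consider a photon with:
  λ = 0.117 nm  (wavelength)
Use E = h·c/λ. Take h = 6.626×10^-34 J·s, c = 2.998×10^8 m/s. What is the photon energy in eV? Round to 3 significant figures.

Directly: E = hc/λ.
λ = 0.117 nm = 1.170×10^-10 m; h = 6.626×10^-34 J·s; c = 2.998×10^8 m/s.
E = 1.698×10^-15 J  (the unit combination reduces to kg·m²/s² = J)
1.698×10^-15 J × (1 eV / 1.602×10^-19 J) = 10597 eV

10600 eV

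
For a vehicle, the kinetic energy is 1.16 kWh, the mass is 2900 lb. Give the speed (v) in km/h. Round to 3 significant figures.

Rearranging KE = ½mv² for v: v = √(2·KE/m).
KE = 1.16 kWh = 4.176×10^6 J; m = 2900 lb = 1315 kg.
v = 79.68 m/s
79.68 m/s × (1 km/h / 0.2778 m/s) = 286.9 km/h

287 km/h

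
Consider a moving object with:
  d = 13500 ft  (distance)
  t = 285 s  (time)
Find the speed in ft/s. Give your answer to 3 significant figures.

v is given directly by: v = d/t.
d = 13500 ft = 4115 m; t = 285 s.
v = 14.44 m/s
14.44 m/s × (1 ft/s / 0.3048 m/s) = 47.37 ft/s

47.4 ft/s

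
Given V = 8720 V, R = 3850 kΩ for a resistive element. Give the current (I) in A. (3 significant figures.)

Rearranging: I = V/R.
V = 8720 V; R = 3850 kΩ = 3.850×10^6 Ω.
I = 0.002265 A

0.00226 A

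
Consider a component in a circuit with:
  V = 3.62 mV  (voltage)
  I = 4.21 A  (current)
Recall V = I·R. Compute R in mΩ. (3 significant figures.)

0.860 mΩ

Rearranging: R = V/I.
V = 3.62 mV = 0.003620 V; I = 4.21 A.
R = 8.599×10^-4 Ω
8.599×10^-4 Ω × (1 mΩ / 0.001000 Ω) = 0.8599 mΩ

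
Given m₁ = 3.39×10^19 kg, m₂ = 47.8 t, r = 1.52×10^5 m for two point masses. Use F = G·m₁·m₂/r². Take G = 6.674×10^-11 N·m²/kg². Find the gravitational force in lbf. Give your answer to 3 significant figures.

1050 lbf

From Newton's law of gravitation: F = Gm₁m₂/r².
m₁ = 3.39×10^19 kg; m₂ = 47.8 t = 47800 kg; r = 1.52×10^5 m; G = 6.674×10^-11 N·m²/kg².
F = 4681 N
4681 N × (1 lbf / 4.448 N) = 1052 lbf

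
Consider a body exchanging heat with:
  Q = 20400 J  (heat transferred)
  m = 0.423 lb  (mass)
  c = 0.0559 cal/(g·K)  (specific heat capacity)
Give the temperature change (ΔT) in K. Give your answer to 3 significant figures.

Solving Q = m·c·ΔT for ΔT: ΔT = Q/(m·c).
Q = 20400 J; m = 0.423 lb = 0.1919 kg; c = 0.0559 cal/(g·K) = 233.9 J/(kg·K).
ΔT = 454.6 K

455 K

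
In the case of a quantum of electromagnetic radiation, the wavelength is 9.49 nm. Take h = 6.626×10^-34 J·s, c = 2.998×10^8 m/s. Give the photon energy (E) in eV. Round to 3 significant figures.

Directly: E = hc/λ.
λ = 9.49 nm = 9.490×10^-9 m; h = 6.626×10^-34 J·s; c = 2.998×10^8 m/s.
E = 2.093×10^-17 J
2.093×10^-17 J × (1 eV / 1.602×10^-19 J) = 130.6 eV

131 eV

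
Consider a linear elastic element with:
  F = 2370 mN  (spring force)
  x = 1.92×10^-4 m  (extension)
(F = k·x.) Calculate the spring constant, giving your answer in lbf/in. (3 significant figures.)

70.5 lbf/in

From Hooke's law: k = F/x.
F = 2370 mN = 2.370 N; x = 1.92×10^-4 m.
k = 12344 N/m
12344 N/m × (1 lbf/in / 175.1 N/m) = 70.48 lbf/in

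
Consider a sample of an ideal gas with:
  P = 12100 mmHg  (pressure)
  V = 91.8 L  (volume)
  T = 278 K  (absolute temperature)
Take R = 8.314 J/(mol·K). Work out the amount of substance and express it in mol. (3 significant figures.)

From the ideal-gas law: n = PV/(RT).
P = 12100 mmHg = 1.613×10^6 Pa; V = 91.8 L = 0.09180 m³; T = 278 K; R = 8.314 J/(mol·K).
n = 64.07 mol

64.1 mol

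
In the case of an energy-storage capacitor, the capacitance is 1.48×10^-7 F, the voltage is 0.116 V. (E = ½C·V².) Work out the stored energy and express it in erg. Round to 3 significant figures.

0.00996 erg

E is given directly by: E = ½CV².
C = 1.48×10^-7 F; V = 0.116 V.
E = 9.957×10^-10 J  (the unit combination reduces to kg·m²/s² = J)
9.957×10^-10 J × (1 erg / 1.000×10^-7 J) = 0.009957 erg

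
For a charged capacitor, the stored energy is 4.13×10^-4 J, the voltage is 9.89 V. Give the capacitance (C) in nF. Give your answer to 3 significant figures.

Solving E = ½C·V² for C: C = 2E/V².
E = 4.13×10^-4 J; V = 9.89 V.
C = 8.445×10^-6 F
8.445×10^-6 F × (1 nF / 1.000×10^-9 F) = 8445 nF

8440 nF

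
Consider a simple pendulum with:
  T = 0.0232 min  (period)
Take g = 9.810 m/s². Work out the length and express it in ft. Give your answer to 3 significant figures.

1.58 ft

Rearranging T = 2π√(L/g) for L: L = g·(T/2π)².
T = 0.0232 min = 1.392 s; g = 9.810 m/s².
L = 0.4815 m
0.4815 m × (1 ft / 0.3048 m) = 1.580 ft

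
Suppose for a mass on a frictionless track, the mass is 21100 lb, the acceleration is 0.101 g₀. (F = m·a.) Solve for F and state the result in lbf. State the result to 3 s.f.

From Newton's second law: F = m·a.
m = 21100 lb = 9571 kg; a = 0.101 g₀ = 0.9905 m/s².
F = 9480 N
9480 N × (1 lbf / 4.448 N) = 2131 lbf

2130 lbf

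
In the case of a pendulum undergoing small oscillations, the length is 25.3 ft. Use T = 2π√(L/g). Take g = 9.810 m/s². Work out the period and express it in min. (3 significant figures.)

Directly: T = 2π√(L/g).
L = 25.3 ft = 7.711 m; g = 9.810 m/s².
T = 5.571 s
5.571 s × (1 min / 60.00 s) = 0.09285 min

0.0928 min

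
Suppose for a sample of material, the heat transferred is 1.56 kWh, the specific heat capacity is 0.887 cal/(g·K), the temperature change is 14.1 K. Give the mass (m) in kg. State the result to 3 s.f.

Solving Q = m·c·ΔT for m: m = Q/(c·ΔT).
Q = 1.56 kWh = 5.616×10^6 J; c = 0.887 cal/(g·K) = 3711 J/(kg·K); ΔT = 14.1 K.
m = 107.3 kg

107 kg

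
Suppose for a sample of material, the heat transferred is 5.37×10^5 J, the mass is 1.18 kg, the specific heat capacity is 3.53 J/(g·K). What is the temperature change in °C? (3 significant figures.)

Rearranging Q = m·c·ΔT for ΔT: ΔT = Q/(m·c).
Q = 5.37×10^5 J; m = 1.18 kg; c = 3.53 J/(g·K) = 3530 J/(kg·K).
ΔT = 128.9 K
Since 1 °C = 1 K, 128.9 °C.

129 °C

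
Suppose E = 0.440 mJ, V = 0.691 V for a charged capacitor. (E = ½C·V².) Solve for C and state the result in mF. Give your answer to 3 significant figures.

Solving E = ½C·V² for C: C = 2E/V².
E = 0.440 mJ = 4.400×10^-4 J; V = 0.691 V.
C = 0.001843 F
0.001843 F × (1 mF / 0.001000 F) = 1.843 mF

1.84 mF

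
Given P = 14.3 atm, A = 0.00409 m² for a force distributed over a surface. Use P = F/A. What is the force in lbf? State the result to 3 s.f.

1330 lbf

Solving P = F/A for F: F = P·A.
P = 14.3 atm = 1.449×10^6 Pa; A = 0.00409 m².
F = 5926 N
5926 N × (1 lbf / 4.448 N) = 1332 lbf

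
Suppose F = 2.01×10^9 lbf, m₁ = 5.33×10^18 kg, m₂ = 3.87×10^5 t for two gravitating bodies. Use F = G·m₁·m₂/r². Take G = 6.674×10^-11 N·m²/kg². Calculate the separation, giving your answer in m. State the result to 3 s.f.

Rearranging F = G·m₁·m₂/r² for r: r = √(G·m₁m₂/F).
F = 2.01×10^9 lbf = 8.941×10^9 N; m₁ = 5.33×10^18 kg; m₂ = 3.87×10^5 t = 3.870×10^8 kg; G = 6.674×10^-11 N·m²/kg².
r = 3924 m

3920 m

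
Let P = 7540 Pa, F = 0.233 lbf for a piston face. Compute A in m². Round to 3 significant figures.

Rearranging P = F/A for A: A = F/P.
P = 7540 Pa; F = 0.233 lbf = 1.036 N.
A = 1.375×10^-4 m²

1.37×10^-4 m²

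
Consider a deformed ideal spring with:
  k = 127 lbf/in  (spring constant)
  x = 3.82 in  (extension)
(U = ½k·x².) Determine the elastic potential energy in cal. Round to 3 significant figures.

25.0 cal

Directly: U = ½kx².
k = 127 lbf/in = 22241 N/m; x = 3.82 in = 0.09703 m.
U = 104.7 J
104.7 J × (1 cal / 4.184 J) = 25.02 cal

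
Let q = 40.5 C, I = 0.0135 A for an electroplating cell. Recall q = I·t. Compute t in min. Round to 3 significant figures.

50.0 min

Rearranging q = I·t for t: t = q/I.
q = 40.5 C; I = 0.0135 A.
t = 3000 s
3000 s × (1 min / 60.00 s) = 50.00 min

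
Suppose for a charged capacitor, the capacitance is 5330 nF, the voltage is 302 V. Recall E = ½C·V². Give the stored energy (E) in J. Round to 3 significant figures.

Directly: E = ½CV².
C = 5330 nF = 5.330×10^-6 F; V = 302 V.
E = 0.2431 J

0.243 J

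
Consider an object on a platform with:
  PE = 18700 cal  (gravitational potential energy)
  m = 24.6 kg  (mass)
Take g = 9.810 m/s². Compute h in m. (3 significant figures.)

Rearranging PE = m·g·h for h: h = PE/(m·g).
PE = 18700 cal = 78241 J; m = 24.6 kg; g = 9.810 m/s².
h = 324.2 m

324 m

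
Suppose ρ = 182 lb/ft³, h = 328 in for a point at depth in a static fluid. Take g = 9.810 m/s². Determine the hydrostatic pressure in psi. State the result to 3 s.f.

34.6 psi

Directly: P = ρgh.
ρ = 182 lb/ft³ = 2915 kg/m³; h = 328 in = 8.331 m; g = 9.810 m/s².
P = 2.383×10^5 Pa  (the unit combination reduces to kg/(m·s²) = Pa)
2.383×10^5 Pa × (1 psi / 6895 Pa) = 34.56 psi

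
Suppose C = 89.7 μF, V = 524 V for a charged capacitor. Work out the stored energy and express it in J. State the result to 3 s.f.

12.3 J

E is given directly by: E = ½CV².
C = 89.7 μF = 8.970×10^-5 F; V = 524 V.
E = 12.31 J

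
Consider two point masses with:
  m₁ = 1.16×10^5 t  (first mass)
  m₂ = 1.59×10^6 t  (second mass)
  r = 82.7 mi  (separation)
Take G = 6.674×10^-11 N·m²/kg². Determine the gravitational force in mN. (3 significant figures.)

From Newton's law of gravitation: F = Gm₁m₂/r².
m₁ = 1.16×10^5 t = 1.160×10^8 kg; m₂ = 1.59×10^6 t = 1.590×10^9 kg; r = 82.7 mi = 1.331×10^5 m; G = 6.674×10^-11 N·m²/kg².
F = 6.949×10^-4 N
6.949×10^-4 N × (1 mN / 0.001000 N) = 0.6949 mN

0.695 mN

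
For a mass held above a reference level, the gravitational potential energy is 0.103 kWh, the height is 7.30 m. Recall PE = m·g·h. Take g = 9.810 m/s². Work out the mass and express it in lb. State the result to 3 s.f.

11400 lb

Rearranging: m = PE/(g·h).
PE = 0.103 kWh = 3.708×10^5 J; h = 7.30 m; g = 9.810 m/s².
m = 5178 kg
5178 kg × (1 lb / 0.4536 kg) = 11415 lb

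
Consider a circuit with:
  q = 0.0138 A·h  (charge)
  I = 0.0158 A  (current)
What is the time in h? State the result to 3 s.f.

Rearranging q = I·t for t: t = q/I.
q = 0.0138 A·h = 49.68 C; I = 0.0158 A.
t = 3144 s
3144 s × (1 h / 3600 s) = 0.8734 h

0.873 h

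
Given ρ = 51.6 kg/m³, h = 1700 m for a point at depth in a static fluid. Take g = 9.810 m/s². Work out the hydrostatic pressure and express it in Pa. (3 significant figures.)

P is given directly by: P = ρgh.
ρ = 51.6 kg/m³; h = 1700 m; g = 9.810 m/s².
P = 8.605×10^5 Pa

8.61×10^5 Pa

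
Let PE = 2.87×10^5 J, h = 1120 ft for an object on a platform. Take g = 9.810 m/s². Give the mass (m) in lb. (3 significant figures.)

Rearranging PE = m·g·h for m: m = PE/(g·h).
PE = 2.87×10^5 J; h = 1120 ft = 341.4 m; g = 9.810 m/s².
m = 85.70 kg
85.70 kg × (1 lb / 0.4536 kg) = 188.9 lb

189 lb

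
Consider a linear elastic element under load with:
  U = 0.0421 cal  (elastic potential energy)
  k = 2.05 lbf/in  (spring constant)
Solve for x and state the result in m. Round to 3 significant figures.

Rearranging U = ½k·x² for x: x = √(2U/k).
U = 0.0421 cal = 0.1761 J; k = 2.05 lbf/in = 359.0 N/m.
x = 0.03133 m

0.0313 m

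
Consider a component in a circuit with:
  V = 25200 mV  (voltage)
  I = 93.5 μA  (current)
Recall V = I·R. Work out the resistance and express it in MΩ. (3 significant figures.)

Rearranging: R = V/I.
V = 25200 mV = 25.20 V; I = 93.5 μA = 9.350×10^-5 A.
R = 2.695×10^5 Ω
2.695×10^5 Ω × (1 MΩ / 1.000×10^6 Ω) = 0.2695 MΩ

0.270 MΩ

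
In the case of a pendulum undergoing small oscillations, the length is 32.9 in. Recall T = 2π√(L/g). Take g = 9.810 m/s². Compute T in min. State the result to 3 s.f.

0.0306 min

Directly: T = 2π√(L/g).
L = 32.9 in = 0.8357 m; g = 9.810 m/s².
T = 1.834 s
1.834 s × (1 min / 60.00 s) = 0.03056 min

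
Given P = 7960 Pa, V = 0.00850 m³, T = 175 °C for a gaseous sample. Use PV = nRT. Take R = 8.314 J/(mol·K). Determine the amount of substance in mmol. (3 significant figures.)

18.2 mmol

Solving PV = nRT for n: n = PV/(RT).
P = 7960 Pa; V = 0.00850 m³; T = 175 °C = 448.1 K; R = 8.314 J/(mol·K).
n = 0.01816 mol
0.01816 mol × (1 mmol / 0.001000 mol) = 18.16 mmol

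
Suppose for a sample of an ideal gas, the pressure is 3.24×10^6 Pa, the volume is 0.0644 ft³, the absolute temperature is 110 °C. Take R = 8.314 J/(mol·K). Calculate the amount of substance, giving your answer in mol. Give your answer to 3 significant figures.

From the ideal-gas law: n = PV/(RT).
P = 3.24×10^6 Pa; V = 0.0644 ft³ = 0.001824 m³; T = 110 °C = 383.1 K; R = 8.314 J/(mol·K).
n = 1.855 mol

1.85 mol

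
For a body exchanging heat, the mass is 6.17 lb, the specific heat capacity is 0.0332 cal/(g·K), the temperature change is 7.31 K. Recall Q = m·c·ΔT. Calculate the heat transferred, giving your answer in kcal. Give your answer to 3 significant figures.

0.679 kcal

Directly: Q = mcΔT.
m = 6.17 lb = 2.799 kg; c = 0.0332 cal/(g·K) = 138.9 J/(kg·K); ΔT = 7.31 K.
Q = 2842 J
2842 J × (1 kcal / 4184 J) = 0.6792 kcal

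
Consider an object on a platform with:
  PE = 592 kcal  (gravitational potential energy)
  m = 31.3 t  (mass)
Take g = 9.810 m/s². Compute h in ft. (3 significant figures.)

26.5 ft

Solving PE = m·g·h for h: h = PE/(m·g).
PE = 592 kcal = 2.477×10^6 J; m = 31.3 t = 31300 kg; g = 9.810 m/s².
h = 8.067 m
8.067 m × (1 ft / 0.3048 m) = 26.47 ft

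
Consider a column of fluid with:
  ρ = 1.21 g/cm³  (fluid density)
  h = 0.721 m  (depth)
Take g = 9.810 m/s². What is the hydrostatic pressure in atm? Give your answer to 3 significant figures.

P is given directly by: P = ρgh.
ρ = 1.21 g/cm³ = 1210 kg/m³; h = 0.721 m; g = 9.810 m/s².
P = 8558 Pa
8558 Pa × (1 atm / 1.013×10^5 Pa) = 0.08446 atm

0.0845 atm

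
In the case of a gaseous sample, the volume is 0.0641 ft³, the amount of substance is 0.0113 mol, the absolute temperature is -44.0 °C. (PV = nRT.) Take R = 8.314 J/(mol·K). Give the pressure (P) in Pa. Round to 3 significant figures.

From the ideal-gas law: P = nRT/V.
V = 0.0641 ft³ = 0.001815 m³; n = 0.0113 mol; T = -44.0 °C = 229.1 K; R = 8.314 J/(mol·K).
P = 11861 Pa

11900 Pa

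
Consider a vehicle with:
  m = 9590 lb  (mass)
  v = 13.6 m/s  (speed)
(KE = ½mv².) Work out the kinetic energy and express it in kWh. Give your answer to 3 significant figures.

0.112 kWh

KE is given directly by: KE = ½mv².
m = 9590 lb = 4350 kg; v = 13.6 m/s.
KE = 4.023×10^5 J
4.023×10^5 J × (1 kWh / 3.600×10^6 J) = 0.1117 kWh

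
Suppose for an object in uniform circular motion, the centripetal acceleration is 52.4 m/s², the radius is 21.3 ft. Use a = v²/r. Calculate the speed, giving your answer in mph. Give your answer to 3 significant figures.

41.3 mph

Rearranging a = v²/r for v: v = √(a·r).
a = 52.4 m/s²; r = 21.3 ft = 6.492 m.
v = 18.44 m/s
18.44 m/s × (1 mph / 0.4470 m/s) = 41.26 mph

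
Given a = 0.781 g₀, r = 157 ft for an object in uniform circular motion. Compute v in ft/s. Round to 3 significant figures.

Rearranging: v = √(a·r).
a = 0.781 g₀ = 7.659 m/s²; r = 157 ft = 47.85 m.
v = 19.14 m/s
19.14 m/s × (1 ft/s / 0.3048 m/s) = 62.81 ft/s

62.8 ft/s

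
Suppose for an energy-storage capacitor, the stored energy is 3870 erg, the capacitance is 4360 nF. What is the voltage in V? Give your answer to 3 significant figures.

13.3 V

Rearranging: V = √(2E/C).
E = 3870 erg = 3.870×10^-4 J; C = 4360 nF = 4.360×10^-6 F.
V = 13.32 V  (the unit combination reduces to kg·m²/(A·s³) = V)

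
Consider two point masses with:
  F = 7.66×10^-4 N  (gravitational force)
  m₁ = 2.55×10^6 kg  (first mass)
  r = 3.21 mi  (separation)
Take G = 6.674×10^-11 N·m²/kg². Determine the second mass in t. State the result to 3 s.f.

From Newton's law of gravitation: m₂ = F·r²/(G·m₁).
F = 7.66×10^-4 N; m₁ = 2.55×10^6 kg; r = 3.21 mi = 5166 m; G = 6.674×10^-11 N·m²/kg².
m₂ = 1.201×10^8 kg
1.201×10^8 kg × (1 t / 1000 kg) = 1.201×10^5 t

1.20×10^5 t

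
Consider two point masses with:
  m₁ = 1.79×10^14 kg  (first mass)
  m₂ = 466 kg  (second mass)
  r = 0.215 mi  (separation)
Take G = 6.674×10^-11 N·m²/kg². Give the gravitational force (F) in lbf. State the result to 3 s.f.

10.5 lbf

Directly: F = Gm₁m₂/r².
m₁ = 1.79×10^14 kg; m₂ = 466 kg; r = 0.215 mi = 346.0 m; G = 6.674×10^-11 N·m²/kg².
F = 46.50 N
46.50 N × (1 lbf / 4.448 N) = 10.45 lbf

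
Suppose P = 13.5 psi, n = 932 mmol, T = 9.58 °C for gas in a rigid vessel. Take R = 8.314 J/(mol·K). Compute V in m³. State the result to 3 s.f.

0.0235 m³

Rearranging: V = nRT/P.
P = 13.5 psi = 93079 Pa; n = 932 mmol = 0.9320 mol; T = 9.58 °C = 282.7 K; R = 8.314 J/(mol·K).
V = 0.02354 m³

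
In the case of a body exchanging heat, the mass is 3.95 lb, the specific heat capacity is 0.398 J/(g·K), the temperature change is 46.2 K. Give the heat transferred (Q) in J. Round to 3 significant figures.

Q is given directly by: Q = mcΔT.
m = 3.95 lb = 1.792 kg; c = 0.398 J/(g·K) = 398.0 J/(kg·K); ΔT = 46.2 K.
Q = 32945 J

32900 J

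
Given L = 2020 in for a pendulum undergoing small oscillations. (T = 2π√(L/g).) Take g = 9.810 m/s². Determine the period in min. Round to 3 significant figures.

0.239 min

T is given directly by: T = 2π√(L/g).
L = 2020 in = 51.31 m; g = 9.810 m/s².
T = 14.37 s
14.37 s × (1 min / 60.00 s) = 0.2395 min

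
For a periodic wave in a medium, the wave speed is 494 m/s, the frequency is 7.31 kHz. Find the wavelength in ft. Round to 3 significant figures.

Rearranging v = f·λ for λ: λ = v/f.
v = 494 m/s; f = 7.31 kHz = 7310 Hz.
λ = 0.06758 m
0.06758 m × (1 ft / 0.3048 m) = 0.2217 ft

0.222 ft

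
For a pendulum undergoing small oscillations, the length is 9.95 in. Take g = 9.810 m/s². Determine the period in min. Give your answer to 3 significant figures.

0.0168 min

T is given directly by: T = 2π√(L/g).
L = 9.95 in = 0.2527 m; g = 9.810 m/s².
T = 1.008 s
1.008 s × (1 min / 60.00 s) = 0.01681 min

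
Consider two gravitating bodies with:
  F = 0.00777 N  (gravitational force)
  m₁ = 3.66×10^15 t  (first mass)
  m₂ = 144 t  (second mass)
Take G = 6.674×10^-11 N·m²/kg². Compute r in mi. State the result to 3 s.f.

From Newton's law of gravitation: r = √(G·m₁m₂/F).
F = 0.00777 N; m₁ = 3.66×10^15 t = 3.660×10^18 kg; m₂ = 144 t = 1.440×10^5 kg; G = 6.674×10^-11 N·m²/kg².
r = 6.728×10^7 m
6.728×10^7 m × (1 mi / 1609 m) = 41808 mi

41800 mi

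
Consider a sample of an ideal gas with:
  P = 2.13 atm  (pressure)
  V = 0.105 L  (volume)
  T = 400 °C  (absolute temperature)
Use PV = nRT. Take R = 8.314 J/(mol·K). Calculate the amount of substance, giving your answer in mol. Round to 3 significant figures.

0.00405 mol

Rearranging: n = PV/(RT).
P = 2.13 atm = 2.158×10^5 Pa; V = 0.105 L = 1.050×10^-4 m³; T = 400 °C = 673.1 K; R = 8.314 J/(mol·K).
n = 0.004049 mol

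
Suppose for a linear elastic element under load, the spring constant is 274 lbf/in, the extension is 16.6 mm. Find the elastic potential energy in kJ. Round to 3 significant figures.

0.00661 kJ

U is given directly by: U = ½kx².
k = 274 lbf/in = 47985 N/m; x = 16.6 mm = 0.01660 m.
U = 6.611 J
6.611 J × (1 kJ / 1000 J) = 0.006611 kJ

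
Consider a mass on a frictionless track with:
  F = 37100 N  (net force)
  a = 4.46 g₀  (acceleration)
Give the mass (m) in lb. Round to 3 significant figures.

1870 lb

From Newton's second law: m = F/a.
F = 37100 N; a = 4.46 g₀ = 43.74 m/s².
m = 848.2 kg
848.2 kg × (1 lb / 0.4536 kg) = 1870 lb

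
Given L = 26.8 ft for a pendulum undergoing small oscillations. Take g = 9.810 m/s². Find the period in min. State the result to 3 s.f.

T is given directly by: T = 2π√(L/g).
L = 26.8 ft = 8.169 m; g = 9.810 m/s².
T = 5.734 s
5.734 s × (1 min / 60.00 s) = 0.09556 min

0.0956 min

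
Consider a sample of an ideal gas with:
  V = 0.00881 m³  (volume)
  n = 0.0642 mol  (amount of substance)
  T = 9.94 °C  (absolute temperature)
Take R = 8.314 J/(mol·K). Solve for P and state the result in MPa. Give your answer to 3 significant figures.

0.0172 MPa

From the ideal-gas law: P = nRT/V.
V = 0.00881 m³; n = 0.0642 mol; T = 9.94 °C = 283.1 K; R = 8.314 J/(mol·K).
P = 17151 Pa  (the unit combination reduces to kg/(m·s²) = Pa)
17151 Pa × (1 MPa / 1.000×10^6 Pa) = 0.01715 MPa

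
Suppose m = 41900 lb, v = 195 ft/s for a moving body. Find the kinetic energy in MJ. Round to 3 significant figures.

33.6 MJ

KE is given directly by: KE = ½mv².
m = 41900 lb = 19006 kg; v = 195 ft/s = 59.44 m/s.
KE = 3.357×10^7 J  (the unit combination reduces to kg·m²/s² = J)
3.357×10^7 J × (1 MJ / 1.000×10^6 J) = 33.57 MJ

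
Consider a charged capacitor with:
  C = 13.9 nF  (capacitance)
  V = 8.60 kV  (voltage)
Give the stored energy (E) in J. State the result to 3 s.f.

E is given directly by: E = ½CV².
C = 13.9 nF = 1.390×10^-8 F; V = 8.60 kV = 8600 V.
E = 0.5140 J  (the unit combination reduces to kg·m²/s² = J)

0.514 J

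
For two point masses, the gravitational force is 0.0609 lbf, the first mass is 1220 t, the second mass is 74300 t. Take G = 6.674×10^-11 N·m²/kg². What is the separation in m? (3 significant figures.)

149 m

Rearranging F = G·m₁·m₂/r² for r: r = √(G·m₁m₂/F).
F = 0.0609 lbf = 0.2709 N; m₁ = 1220 t = 1.220×10^6 kg; m₂ = 74300 t = 7.430×10^7 kg; G = 6.674×10^-11 N·m²/kg².
r = 149.4 m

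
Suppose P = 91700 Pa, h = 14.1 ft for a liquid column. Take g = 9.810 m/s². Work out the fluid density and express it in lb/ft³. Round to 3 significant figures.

136 lb/ft³

Solving P = ρ·g·h for ρ: ρ = P/(g·h).
P = 91700 Pa; h = 14.1 ft = 4.298 m; g = 9.810 m/s².
ρ = 2175 kg/m³
2175 kg/m³ × (1 lb/ft³ / 16.02 kg/m³) = 135.8 lb/ft³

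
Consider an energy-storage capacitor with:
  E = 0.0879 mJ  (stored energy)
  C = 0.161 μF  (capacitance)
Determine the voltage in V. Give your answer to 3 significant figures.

Solving E = ½C·V² for V: V = √(2E/C).
E = 0.0879 mJ = 8.790×10^-5 J; C = 0.161 μF = 1.610×10^-7 F.
V = 33.04 V

33.0 V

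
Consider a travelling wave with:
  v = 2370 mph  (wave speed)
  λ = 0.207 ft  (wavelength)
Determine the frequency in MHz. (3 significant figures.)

Rearranging v = f·λ for f: f = v/λ.
v = 2370 mph = 1059 m/s; λ = 0.207 ft = 0.06309 m.
f = 16792 Hz
16792 Hz × (1 MHz / 1.000×10^6 Hz) = 0.01679 MHz

0.0168 MHz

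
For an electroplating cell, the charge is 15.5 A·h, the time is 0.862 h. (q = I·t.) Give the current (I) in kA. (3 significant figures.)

Solving q = I·t for I: I = q/t.
q = 15.5 A·h = 55800 C; t = 0.862 h = 3103 s.
I = 17.98 A
17.98 A × (1 kA / 1000 A) = 0.01798 kA

0.0180 kA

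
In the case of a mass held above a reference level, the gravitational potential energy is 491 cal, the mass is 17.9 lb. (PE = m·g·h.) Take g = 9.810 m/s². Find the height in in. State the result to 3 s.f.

1020 in

Rearranging PE = m·g·h for h: h = PE/(m·g).
PE = 491 cal = 2054 J; m = 17.9 lb = 8.119 kg; g = 9.810 m/s².
h = 25.79 m
25.79 m × (1 in / 0.02540 m) = 1015 in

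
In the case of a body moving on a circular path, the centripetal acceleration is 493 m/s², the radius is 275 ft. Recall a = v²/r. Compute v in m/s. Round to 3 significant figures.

Solving a = v²/r for v: v = √(a·r).
a = 493 m/s²; r = 275 ft = 83.82 m.
v = 203.3 m/s

203 m/s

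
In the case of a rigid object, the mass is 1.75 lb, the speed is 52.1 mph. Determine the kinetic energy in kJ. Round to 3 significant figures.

Directly: KE = ½mv².
m = 1.75 lb = 0.7938 kg; v = 52.1 mph = 23.29 m/s.
KE = 215.3 J  (the unit combination reduces to kg·m²/s² = J)
215.3 J × (1 kJ / 1000 J) = 0.2153 kJ

0.215 kJ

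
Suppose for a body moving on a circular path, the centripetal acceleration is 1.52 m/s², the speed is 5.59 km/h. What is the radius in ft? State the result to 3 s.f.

Rearranging: r = v²/a.
a = 1.52 m/s²; v = 5.59 km/h = 1.553 m/s.
r = 1.586 m
1.586 m × (1 ft / 0.3048 m) = 5.204 ft

5.20 ft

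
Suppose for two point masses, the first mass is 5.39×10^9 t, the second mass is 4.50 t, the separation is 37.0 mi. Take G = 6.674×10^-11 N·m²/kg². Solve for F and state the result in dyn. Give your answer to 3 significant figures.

45.7 dyn

F is given directly by: F = Gm₁m₂/r².
m₁ = 5.39×10^9 t = 5.390×10^12 kg; m₂ = 4.50 t = 4500 kg; r = 37.0 mi = 59546 m; G = 6.674×10^-11 N·m²/kg².
F = 4.565×10^-4 N
4.565×10^-4 N × (1 dyn / 1.000×10^-5 N) = 45.65 dyn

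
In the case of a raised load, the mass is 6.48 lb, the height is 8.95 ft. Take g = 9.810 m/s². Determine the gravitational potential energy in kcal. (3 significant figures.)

Directly: PE = mgh.
m = 6.48 lb = 2.939 kg; h = 8.95 ft = 2.728 m; g = 9.810 m/s².
PE = 78.66 J
78.66 J × (1 kcal / 4184 J) = 0.01880 kcal

0.0188 kcal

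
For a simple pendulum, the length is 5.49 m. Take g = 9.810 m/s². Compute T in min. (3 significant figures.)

Directly: T = 2π√(L/g).
L = 5.49 m; g = 9.810 m/s².
T = 4.700 s
4.700 s × (1 min / 60.00 s) = 0.07834 min

0.0783 min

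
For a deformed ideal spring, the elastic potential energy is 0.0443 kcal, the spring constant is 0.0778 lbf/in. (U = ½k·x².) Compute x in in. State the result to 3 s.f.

Rearranging U = ½k·x² for x: x = √(2U/k).
U = 0.0443 kcal = 185.4 J; k = 0.0778 lbf/in = 13.62 N/m.
x = 5.216 m
5.216 m × (1 in / 0.02540 m) = 205.4 in

205 in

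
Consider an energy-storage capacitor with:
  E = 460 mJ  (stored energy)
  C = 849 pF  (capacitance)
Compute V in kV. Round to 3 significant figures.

32.9 kV

Rearranging E = ½C·V² for V: V = √(2E/C).
E = 460 mJ = 0.4600 J; C = 849 pF = 8.490×10^-10 F.
V = 32919 V
32919 V × (1 kV / 1000 V) = 32.92 kV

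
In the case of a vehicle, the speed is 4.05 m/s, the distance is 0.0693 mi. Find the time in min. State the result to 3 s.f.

0.459 min

Solving v = d/t for t: t = d/v.
v = 4.05 m/s; d = 0.0693 mi = 111.5 m.
t = 27.54 s
27.54 s × (1 min / 60.00 s) = 0.4590 min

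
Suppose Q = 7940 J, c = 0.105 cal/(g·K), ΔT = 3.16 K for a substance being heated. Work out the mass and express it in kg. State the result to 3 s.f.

Solving Q = m·c·ΔT for m: m = Q/(c·ΔT).
Q = 7940 J; c = 0.105 cal/(g·K) = 439.3 J/(kg·K); ΔT = 3.16 K.
m = 5.719 kg

5.72 kg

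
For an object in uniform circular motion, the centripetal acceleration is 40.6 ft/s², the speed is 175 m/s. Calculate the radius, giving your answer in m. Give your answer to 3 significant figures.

Rearranging a = v²/r for r: r = v²/a.
a = 40.6 ft/s² = 12.37 m/s²; v = 175 m/s.
r = 2475 m

2470 m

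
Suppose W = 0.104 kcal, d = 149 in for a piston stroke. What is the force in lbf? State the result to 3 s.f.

Solving W = F·d for F: F = W/d.
W = 0.104 kcal = 435.1 J; d = 149 in = 3.785 m.
F = 115.0 N  (the unit combination reduces to kg·m/s² = N)
115.0 N × (1 lbf / 4.448 N) = 25.85 lbf

25.8 lbf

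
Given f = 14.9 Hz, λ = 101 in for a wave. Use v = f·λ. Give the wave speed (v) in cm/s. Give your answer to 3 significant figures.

3820 cm/s

v is given directly by: v = fλ.
f = 14.9 Hz; λ = 101 in = 2.565 m.
v = 38.22 m/s
38.22 m/s × (1 cm/s / 0.01000 m/s) = 3822 cm/s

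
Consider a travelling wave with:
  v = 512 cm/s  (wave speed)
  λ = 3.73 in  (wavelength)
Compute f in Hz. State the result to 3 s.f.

Solving v = f·λ for f: f = v/λ.
v = 512 cm/s = 5.120 m/s; λ = 3.73 in = 0.09474 m.
f = 54.04 Hz

54.0 Hz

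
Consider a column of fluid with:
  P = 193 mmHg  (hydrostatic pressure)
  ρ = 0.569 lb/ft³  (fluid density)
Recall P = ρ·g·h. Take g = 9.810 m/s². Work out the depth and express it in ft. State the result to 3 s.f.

Solving P = ρ·g·h for h: h = P/(ρ·g).
P = 193 mmHg = 25731 Pa; ρ = 0.569 lb/ft³ = 9.115 kg/m³; g = 9.810 m/s².
h = 287.8 m
287.8 m × (1 ft / 0.3048 m) = 944.2 ft

944 ft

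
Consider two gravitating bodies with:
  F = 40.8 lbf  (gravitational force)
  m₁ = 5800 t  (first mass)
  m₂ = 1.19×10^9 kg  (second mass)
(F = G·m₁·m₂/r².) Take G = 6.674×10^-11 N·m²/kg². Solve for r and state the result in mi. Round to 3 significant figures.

From Newton's law of gravitation: r = √(G·m₁m₂/F).
F = 40.8 lbf = 181.5 N; m₁ = 5800 t = 5.800×10^6 kg; m₂ = 1.19×10^9 kg; G = 6.674×10^-11 N·m²/kg².
r = 50.38 m
50.38 m × (1 mi / 1609 m) = 0.03130 mi

0.0313 mi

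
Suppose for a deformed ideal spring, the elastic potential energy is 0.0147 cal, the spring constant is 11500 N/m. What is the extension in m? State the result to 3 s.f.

0.00327 m

Solving U = ½k·x² for x: x = √(2U/k).
U = 0.0147 cal = 0.06150 J; k = 11500 N/m.
x = 0.003271 m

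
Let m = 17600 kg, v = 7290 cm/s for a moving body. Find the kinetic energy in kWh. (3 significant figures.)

KE is given directly by: KE = ½mv².
m = 17600 kg; v = 7290 cm/s = 72.90 m/s.
KE = 4.677×10^7 J
4.677×10^7 J × (1 kWh / 3.600×10^6 J) = 12.99 kWh

13.0 kWh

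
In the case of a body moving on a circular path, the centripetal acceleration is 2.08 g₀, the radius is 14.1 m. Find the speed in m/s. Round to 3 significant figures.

Rearranging: v = √(a·r).
a = 2.08 g₀ = 20.40 m/s²; r = 14.1 m.
v = 16.96 m/s

17.0 m/s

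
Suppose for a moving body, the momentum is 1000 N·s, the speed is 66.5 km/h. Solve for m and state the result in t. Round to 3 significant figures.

0.0541 t

Rearranging p = m·v for m: m = p/v.
p = 1000 N·s = 1000 kg·m/s; v = 66.5 km/h = 18.47 m/s.
m = 54.14 kg
54.14 kg × (1 t / 1000 kg) = 0.05414 t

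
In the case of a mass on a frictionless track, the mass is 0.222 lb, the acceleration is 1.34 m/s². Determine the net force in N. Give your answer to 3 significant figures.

0.135 N

Directly: F = m·a.
m = 0.222 lb = 0.1007 kg; a = 1.34 m/s².
F = 0.1349 N  (the unit combination reduces to kg·m/s² = N)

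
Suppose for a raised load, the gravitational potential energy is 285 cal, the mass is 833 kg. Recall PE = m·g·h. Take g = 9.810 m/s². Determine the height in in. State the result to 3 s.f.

5.74 in

Rearranging: h = PE/(m·g).
PE = 285 cal = 1192 J; m = 833 kg; g = 9.810 m/s².
h = 0.1459 m
0.1459 m × (1 in / 0.02540 m) = 5.745 in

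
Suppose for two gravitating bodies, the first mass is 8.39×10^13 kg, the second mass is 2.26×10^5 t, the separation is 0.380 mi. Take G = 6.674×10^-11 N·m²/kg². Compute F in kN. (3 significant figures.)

3380 kN

From Newton's law of gravitation: F = Gm₁m₂/r².
m₁ = 8.39×10^13 kg; m₂ = 2.26×10^5 t = 2.260×10^8 kg; r = 0.380 mi = 611.6 m; G = 6.674×10^-11 N·m²/kg².
F = 3.384×10^6 N
3.384×10^6 N × (1 kN / 1000 N) = 3384 kN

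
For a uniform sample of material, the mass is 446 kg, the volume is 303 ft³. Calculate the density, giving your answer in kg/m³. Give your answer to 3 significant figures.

ρ is given directly by: ρ = m/V.
m = 446 kg; V = 303 ft³ = 8.580 m³.
ρ = 51.98 kg/m³

52.0 kg/m³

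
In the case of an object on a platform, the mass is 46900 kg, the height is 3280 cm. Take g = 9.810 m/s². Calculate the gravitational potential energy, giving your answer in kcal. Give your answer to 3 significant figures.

Directly: PE = mgh.
m = 46900 kg; h = 3280 cm = 32.80 m; g = 9.810 m/s².
PE = 1.509×10^7 J
1.509×10^7 J × (1 kcal / 4184 J) = 3607 kcal

3610 kcal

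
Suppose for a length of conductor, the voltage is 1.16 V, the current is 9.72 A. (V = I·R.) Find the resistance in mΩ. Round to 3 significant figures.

From Ohm's law: R = V/I.
V = 1.16 V; I = 9.72 A.
R = 0.1193 Ω
0.1193 Ω × (1 mΩ / 0.001000 Ω) = 119.3 mΩ

119 mΩ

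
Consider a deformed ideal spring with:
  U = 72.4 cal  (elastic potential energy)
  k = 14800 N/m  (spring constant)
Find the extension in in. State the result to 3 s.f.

7.97 in

Rearranging: x = √(2U/k).
U = 72.4 cal = 302.9 J; k = 14800 N/m.
x = 0.2023 m
0.2023 m × (1 in / 0.02540 m) = 7.966 in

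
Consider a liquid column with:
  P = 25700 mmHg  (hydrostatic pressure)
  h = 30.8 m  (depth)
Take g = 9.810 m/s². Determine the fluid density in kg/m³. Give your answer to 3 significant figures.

11300 kg/m³

Rearranging: ρ = P/(g·h).
P = 25700 mmHg = 3.426×10^6 Pa; h = 30.8 m; g = 9.810 m/s².
ρ = 11340 kg/m³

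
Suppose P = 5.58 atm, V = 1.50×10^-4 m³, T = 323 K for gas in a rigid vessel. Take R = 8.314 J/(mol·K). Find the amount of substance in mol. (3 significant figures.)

Rearranging: n = PV/(RT).
P = 5.58 atm = 5.654×10^5 Pa; V = 1.50×10^-4 m³; T = 323 K; R = 8.314 J/(mol·K).
n = 0.03158 mol

0.0316 mol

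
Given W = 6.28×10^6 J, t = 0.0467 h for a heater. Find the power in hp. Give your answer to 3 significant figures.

P is given directly by: P = W/t.
W = 6.28×10^6 J; t = 0.0467 h = 168.1 s.
P = 37354 W
37354 W × (1 hp / 745.7 W) = 50.09 hp

50.1 hp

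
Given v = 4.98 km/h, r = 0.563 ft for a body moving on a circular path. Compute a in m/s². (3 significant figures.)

11.2 m/s²

a is given directly by: a = v²/r.
v = 4.98 km/h = 1.383 m/s; r = 0.563 ft = 0.1716 m.
a = 11.15 m/s²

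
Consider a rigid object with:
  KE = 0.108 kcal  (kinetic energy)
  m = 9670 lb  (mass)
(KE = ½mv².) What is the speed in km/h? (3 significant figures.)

1.63 km/h

Rearranging: v = √(2·KE/m).
KE = 0.108 kcal = 451.9 J; m = 9670 lb = 4386 kg.
v = 0.4539 m/s
0.4539 m/s × (1 km/h / 0.2778 m/s) = 1.634 km/h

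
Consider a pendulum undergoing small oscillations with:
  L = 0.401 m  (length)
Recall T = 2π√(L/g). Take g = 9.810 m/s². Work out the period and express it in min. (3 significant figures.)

T is given directly by: T = 2π√(L/g).
L = 0.401 m; g = 9.810 m/s².
T = 1.270 s
1.270 s × (1 min / 60.00 s) = 0.02117 min

0.0212 min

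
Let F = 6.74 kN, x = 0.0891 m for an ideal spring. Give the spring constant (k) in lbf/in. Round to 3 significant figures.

Solving F = k·x for k: k = F/x.
F = 6.74 kN = 6740 N; x = 0.0891 m.
k = 75645 N/m
75645 N/m × (1 lbf/in / 175.1 N/m) = 431.9 lbf/in

432 lbf/in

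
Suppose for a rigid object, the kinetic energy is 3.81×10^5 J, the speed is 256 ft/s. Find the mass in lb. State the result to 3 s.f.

Rearranging KE = ½mv² for m: m = 2·KE/v².
KE = 3.81×10^5 J; v = 256 ft/s = 78.03 m/s.
m = 125.2 kg
125.2 kg × (1 lb / 0.4536 kg) = 275.9 lb

276 lb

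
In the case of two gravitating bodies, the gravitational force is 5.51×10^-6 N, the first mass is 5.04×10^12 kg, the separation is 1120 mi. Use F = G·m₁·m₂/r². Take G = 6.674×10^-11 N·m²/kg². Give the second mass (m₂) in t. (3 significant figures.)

From Newton's law of gravitation: m₂ = F·r²/(G·m₁).
F = 5.51×10^-6 N; m₁ = 5.04×10^12 kg; r = 1120 mi = 1.802×10^6 m; G = 6.674×10^-11 N·m²/kg².
m₂ = 53219 kg
53219 kg × (1 t / 1000 kg) = 53.22 t

53.2 t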